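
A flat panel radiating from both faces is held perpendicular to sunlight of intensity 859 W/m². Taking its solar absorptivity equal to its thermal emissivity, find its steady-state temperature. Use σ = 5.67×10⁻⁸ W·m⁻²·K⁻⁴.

Absorbed flux αS = emitted flux 2εσT⁴ per unit area; with α = ε this gives T = (S/2σ)^(1/4).
T = (859 / (2 × 5.67×10⁻⁸))^(1/4) = (7.57×10^9)^(1/4).
T = 295 K.

T ≈ 295 K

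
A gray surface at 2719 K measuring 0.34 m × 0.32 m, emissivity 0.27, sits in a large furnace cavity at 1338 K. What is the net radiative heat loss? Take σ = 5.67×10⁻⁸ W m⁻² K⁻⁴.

Q ≈ 85700 W

A = 0.34 × 0.32 = 0.109 m².
Q = εσA(T⁴ − T_s⁴). T⁴ − T_s⁴ = (2719)⁴ − (1338)⁴ = 5.47×10^13 − 3.20×10^12 = 5.15×10^13 K⁴.
Q = 0.27 × 5.67×10⁻⁸ × 0.109 × 5.15×10^13 = 85700 W.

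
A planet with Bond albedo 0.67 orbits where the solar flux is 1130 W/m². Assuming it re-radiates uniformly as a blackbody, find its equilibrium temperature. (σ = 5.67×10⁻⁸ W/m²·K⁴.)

Power absorbed = (1−a)S·πR²; power emitted = 4πR²σT⁴. Equating and cancelling πR²:
T = ((1−a)S / 4σ)^(1/4) = (373 / (4 × 5.67×10⁻⁸))^(1/4) = (1.64×10^9)^(1/4).
T = 201 K.

T ≈ 201 K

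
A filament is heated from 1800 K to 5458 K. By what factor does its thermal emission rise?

ratio ≈ 84.5

P ∝ T⁴, so the ratio is (5458/1800)⁴ = (3.032)⁴ = 84.5.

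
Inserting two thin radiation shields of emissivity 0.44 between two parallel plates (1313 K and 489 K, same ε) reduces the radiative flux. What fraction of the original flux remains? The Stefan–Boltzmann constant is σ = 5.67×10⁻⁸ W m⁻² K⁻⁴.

With N identical shields there are N+1 = 3 gaps in series, each with the same radiative resistance, so the flux falls to 1/(N+1) of its unshielded value.

ratio ≈ 0.333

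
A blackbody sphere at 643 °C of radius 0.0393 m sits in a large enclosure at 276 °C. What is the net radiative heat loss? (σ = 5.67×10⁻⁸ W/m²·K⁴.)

Q ≈ 675 W

A = 4πr² = 4π × (0.0393)² = 0.0194 m².
Convert: 643 °C = 916 K; 276 °C = 549 K.
Q = σA(T⁴ − T_s⁴). T⁴ − T_s⁴ = (916)⁴ − (549)⁴ = 7.04×10^11 − 9.08×10^10 = 6.13×10^11 K⁴.
Q = 5.67×10⁻⁸ × 0.0194 × 6.13×10^11 = 675 W.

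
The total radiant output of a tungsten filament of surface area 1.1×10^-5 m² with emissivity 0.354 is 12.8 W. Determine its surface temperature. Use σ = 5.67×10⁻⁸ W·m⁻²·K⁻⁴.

T ≈ 2760 K

From P = εσAT⁴, T = (P / εσA)^(1/4) = (12.8 / (0.354 × 5.67×10⁻⁸ × 1.10×10^-5))^(1/4).
T = (5.80×10^13)^(1/4) = 2760 K.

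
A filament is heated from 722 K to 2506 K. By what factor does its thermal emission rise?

ratio ≈ 145

P ∝ T⁴, so the ratio is (2506/722)⁴ = (3.471)⁴ = 145.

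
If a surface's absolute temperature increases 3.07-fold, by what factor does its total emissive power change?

P ∝ T⁴, so the power scales as (3.07)⁴ = 88.8.

factor ≈ 88.8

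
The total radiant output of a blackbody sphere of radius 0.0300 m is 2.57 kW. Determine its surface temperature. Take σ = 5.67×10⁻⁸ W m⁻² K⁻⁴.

A = 4πr² = 4π × (0.0300)² = 0.0113 m².
From P = σAT⁴, T = (P / σA)^(1/4) = (2570 / (5.67×10⁻⁸ × 0.0113))^(1/4).
T = (4.01×10^12)^(1/4) = 1410 K.

T ≈ 1410 K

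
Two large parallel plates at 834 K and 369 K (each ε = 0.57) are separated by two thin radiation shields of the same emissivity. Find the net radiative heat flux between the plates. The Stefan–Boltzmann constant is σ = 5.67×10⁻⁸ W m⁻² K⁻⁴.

Each of the 3 gaps contributes resistance (2/ε − 1) = 2/0.57 − 1 = 2.509; total = 7.526.
q = σ(T₁⁴ − T₂⁴) / 7.526 = 5.67×10⁻⁸ × 4.65×10^11 / 7.526 = 3510 W/m².

q ≈ 3510 W/m²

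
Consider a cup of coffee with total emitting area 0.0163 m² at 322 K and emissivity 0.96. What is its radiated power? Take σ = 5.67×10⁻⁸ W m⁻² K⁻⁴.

P ≈ 9.54 W

P = εσAT⁴ = 0.96 × 5.67×10⁻⁸ × 0.0163 × (322)⁴ = 0.96 × 5.67×10⁻⁸ × 0.0163 × 1.08×10^10.
P = 9.54 W.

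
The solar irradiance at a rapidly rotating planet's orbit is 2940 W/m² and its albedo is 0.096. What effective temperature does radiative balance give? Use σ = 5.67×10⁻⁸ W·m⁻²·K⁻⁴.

T ≈ 329 K

Power absorbed = (1−a)S·πR²; power emitted = 4πR²σT⁴. Equating and cancelling πR²:
T = ((1−a)S / 4σ)^(1/4) = (2660 / (4 × 5.67×10⁻⁸))^(1/4) = (1.17×10^10)^(1/4).
T = 329 K.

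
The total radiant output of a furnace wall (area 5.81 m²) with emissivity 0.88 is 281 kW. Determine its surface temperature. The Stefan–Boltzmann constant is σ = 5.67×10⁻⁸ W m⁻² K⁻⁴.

From P = εσAT⁴, T = (P / εσA)^(1/4) = (2.81×10^5 / (0.88 × 5.67×10⁻⁸ × 5.81))^(1/4).
T = (9.69×10^11)^(1/4) = 992 K.

T ≈ 992 K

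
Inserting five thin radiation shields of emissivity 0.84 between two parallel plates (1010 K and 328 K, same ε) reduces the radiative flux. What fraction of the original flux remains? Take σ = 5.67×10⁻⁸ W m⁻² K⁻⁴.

With N identical shields there are N+1 = 6 gaps in series, each with the same radiative resistance, so the flux falls to 1/(N+1) of its unshielded value.

ratio ≈ 0.167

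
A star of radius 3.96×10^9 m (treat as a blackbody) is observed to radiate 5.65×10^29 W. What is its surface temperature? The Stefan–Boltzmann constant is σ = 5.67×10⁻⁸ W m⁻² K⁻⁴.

A = 4πr² = 4π × (3.96×10^9)² = 1.97×10^20 m².
From P = σAT⁴, T = (P / σA)^(1/4) = (5.65×10^29 / (5.67×10⁻⁸ × 1.97×10^20))^(1/4).
T = (5.06×10^16)^(1/4) = 15000 K.

T ≈ 15000 K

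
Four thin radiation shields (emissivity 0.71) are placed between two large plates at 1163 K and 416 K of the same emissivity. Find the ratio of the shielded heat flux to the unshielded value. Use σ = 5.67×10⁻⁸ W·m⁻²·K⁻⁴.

ratio ≈ 0.200

With N identical shields there are N+1 = 5 gaps in series, each with the same radiative resistance, so the flux falls to 1/(N+1) of its unshielded value.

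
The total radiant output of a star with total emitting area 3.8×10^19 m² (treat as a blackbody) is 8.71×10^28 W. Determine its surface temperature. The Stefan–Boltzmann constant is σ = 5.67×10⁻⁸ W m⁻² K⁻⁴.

T ≈ 14200 K

From P = σAT⁴, T = (P / σA)^(1/4) = (8.71×10^28 / (5.67×10⁻⁸ × 3.80×10^19))^(1/4).
T = (4.04×10^16)^(1/4) = 14200 K.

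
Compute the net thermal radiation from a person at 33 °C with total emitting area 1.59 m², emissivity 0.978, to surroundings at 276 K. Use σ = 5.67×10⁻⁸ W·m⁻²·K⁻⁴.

Convert: 33 °C = 306 K.
Q = εσA(T⁴ − T_s⁴). T⁴ − T_s⁴ = (306)⁴ − (276)⁴ = 8.77×10^9 − 5.80×10^9 = 2.96×10^9 K⁴.
Q = 0.978 × 5.67×10⁻⁸ × 1.59 × 2.96×10^9 = 261 W.

Q ≈ 261 W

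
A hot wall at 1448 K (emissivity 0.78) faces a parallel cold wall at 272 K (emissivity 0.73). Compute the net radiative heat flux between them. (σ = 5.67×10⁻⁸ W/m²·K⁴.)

q ≈ 1.51×10^5 W/m²

For two large parallel gray plates, q = σ(T₁⁴ − T₂⁴) / (1/ε₁ + 1/ε₂ − 1).
1/ε₁ + 1/ε₂ − 1 = 1/0.78 + 1/0.73 − 1 = 1.652.
T₁⁴ − T₂⁴ = 4.40×10^12 − 5.47×10^9 = 4.39×10^12 K⁴.
q = 5.67×10⁻⁸ × 4.39×10^12 / 1.652 = 1.51×10^5 W/m².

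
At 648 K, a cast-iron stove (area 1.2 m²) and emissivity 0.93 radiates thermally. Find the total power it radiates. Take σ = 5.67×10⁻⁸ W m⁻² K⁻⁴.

P ≈ 11200 W

P = εσAT⁴ = 0.93 × 5.67×10⁻⁸ × 1.20 × (648)⁴ = 0.93 × 5.67×10⁻⁸ × 1.20 × 1.76×10^11.
P = 11200 W.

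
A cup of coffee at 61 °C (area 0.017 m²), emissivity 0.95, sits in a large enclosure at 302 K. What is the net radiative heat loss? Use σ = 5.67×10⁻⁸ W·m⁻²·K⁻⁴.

Convert: 61 °C = 334 K.
Q = εσA(T⁴ − T_s⁴). T⁴ − T_s⁴ = (334)⁴ − (302)⁴ = 1.24×10^10 − 8.32×10^9 = 4.13×10^9 K⁴.
Q = 0.95 × 5.67×10⁻⁸ × 0.0170 × 4.13×10^9 = 3.78 W.

Q ≈ 3.78 W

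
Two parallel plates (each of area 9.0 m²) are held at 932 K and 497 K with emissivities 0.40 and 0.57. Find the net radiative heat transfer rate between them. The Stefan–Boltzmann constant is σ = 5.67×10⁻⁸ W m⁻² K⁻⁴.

For two large parallel gray plates, q = σ(T₁⁴ − T₂⁴) / (1/ε₁ + 1/ε₂ − 1).
1/ε₁ + 1/ε₂ − 1 = 1/0.40 + 1/0.57 − 1 = 3.254.
T₁⁴ − T₂⁴ = 7.55×10^11 − 6.10×10^10 = 6.93×10^11 K⁴.
q = 5.67×10⁻⁸ × 6.93×10^11 / 3.254 = 12100 W/m².
Q = q·A = 12100 × 9.0 = 1.09×10^5 W.

Q ≈ 1.09×10^5 W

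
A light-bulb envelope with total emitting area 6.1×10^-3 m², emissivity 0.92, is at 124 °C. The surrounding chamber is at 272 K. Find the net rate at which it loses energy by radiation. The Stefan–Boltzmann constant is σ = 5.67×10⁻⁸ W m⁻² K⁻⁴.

Q ≈ 6.16 W

Convert: 124 °C = 397 K.
Q = εσA(T⁴ − T_s⁴). T⁴ − T_s⁴ = (397)⁴ − (272)⁴ = 2.48×10^10 − 5.47×10^9 = 1.94×10^10 K⁴.
Q = 0.92 × 5.67×10⁻⁸ × 6.10×10^-3 × 1.94×10^10 = 6.16 W.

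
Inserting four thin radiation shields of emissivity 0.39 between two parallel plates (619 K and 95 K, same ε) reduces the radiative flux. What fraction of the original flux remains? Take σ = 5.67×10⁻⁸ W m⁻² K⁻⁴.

With N identical shields there are N+1 = 5 gaps in series, each with the same radiative resistance, so the flux falls to 1/(N+1) of its unshielded value.

ratio ≈ 0.200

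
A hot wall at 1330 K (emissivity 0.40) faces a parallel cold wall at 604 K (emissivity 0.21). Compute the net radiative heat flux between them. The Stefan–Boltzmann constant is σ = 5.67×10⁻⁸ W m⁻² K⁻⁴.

For two large parallel gray plates, q = σ(T₁⁴ − T₂⁴) / (1/ε₁ + 1/ε₂ − 1).
1/ε₁ + 1/ε₂ − 1 = 1/0.40 + 1/0.21 − 1 = 6.262.
T₁⁴ − T₂⁴ = 3.13×10^12 − 1.33×10^11 = 3.00×10^12 K⁴.
q = 5.67×10⁻⁸ × 3.00×10^12 / 6.262 = 27100 W/m².

q ≈ 27100 W/m²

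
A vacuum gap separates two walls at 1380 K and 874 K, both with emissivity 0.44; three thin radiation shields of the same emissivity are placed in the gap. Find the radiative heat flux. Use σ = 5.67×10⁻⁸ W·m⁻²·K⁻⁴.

q ≈ 12200 W/m²

Each of the 4 gaps contributes resistance (2/ε − 1) = 2/0.44 − 1 = 3.545; total = 14.18.
q = σ(T₁⁴ − T₂⁴) / 14.18 = 5.67×10⁻⁸ × 3.04×10^12 / 14.18 = 12200 W/m².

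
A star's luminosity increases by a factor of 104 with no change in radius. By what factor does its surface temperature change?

factor ≈ 3.19

P ∝ T⁴ ⇒ T ∝ P^(1/4), so T scales by (104)^(1/4) = 3.19.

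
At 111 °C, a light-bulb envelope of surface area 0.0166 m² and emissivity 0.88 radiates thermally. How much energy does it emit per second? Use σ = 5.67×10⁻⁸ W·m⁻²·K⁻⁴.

P ≈ 18.0 W

111 °C = 384 K.
P = εσAT⁴ = 0.88 × 5.67×10⁻⁸ × 0.0166 × (384)⁴ = 0.88 × 5.67×10⁻⁸ × 0.0166 × 2.17×10^10.
P = 18.0 W.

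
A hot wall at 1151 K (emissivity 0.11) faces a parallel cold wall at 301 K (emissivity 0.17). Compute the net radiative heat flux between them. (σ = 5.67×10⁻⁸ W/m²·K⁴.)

For two large parallel gray plates, q = σ(T₁⁴ − T₂⁴) / (1/ε₁ + 1/ε₂ − 1).
1/ε₁ + 1/ε₂ − 1 = 1/0.11 + 1/0.17 − 1 = 13.97.
T₁⁴ − T₂⁴ = 1.76×10^12 − 8.21×10^9 = 1.75×10^12 K⁴.
q = 5.67×10⁻⁸ × 1.75×10^12 / 13.97 = 7090 W/m².

q ≈ 7090 W/m²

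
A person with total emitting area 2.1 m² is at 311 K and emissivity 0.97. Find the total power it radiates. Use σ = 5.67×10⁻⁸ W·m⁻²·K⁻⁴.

P = εσAT⁴ = 0.97 × 5.67×10⁻⁸ × 2.10 × (311)⁴ = 0.97 × 5.67×10⁻⁸ × 2.10 × 9.35×10^9.
P = 1080 W.

P ≈ 1080 W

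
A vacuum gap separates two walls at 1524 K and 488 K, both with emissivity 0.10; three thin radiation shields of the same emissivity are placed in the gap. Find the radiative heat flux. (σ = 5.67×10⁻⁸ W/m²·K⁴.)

q ≈ 3980 W/m²

Each of the 4 gaps contributes resistance (2/ε − 1) = 2/0.10 − 1 = 19.00; total = 76.00.
q = σ(T₁⁴ − T₂⁴) / 76.00 = 5.67×10⁻⁸ × 5.34×10^12 / 76.00 = 3980 W/m².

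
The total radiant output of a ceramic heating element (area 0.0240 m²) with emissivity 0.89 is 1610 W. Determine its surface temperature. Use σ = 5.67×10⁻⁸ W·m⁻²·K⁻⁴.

From P = εσAT⁴, T = (P / εσA)^(1/4) = (1610 / (0.89 × 5.67×10⁻⁸ × 0.0240))^(1/4).
T = (1.33×10^12)^(1/4) = 1070 K.

T ≈ 1070 K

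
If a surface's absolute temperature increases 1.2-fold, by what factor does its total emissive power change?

P ∝ T⁴, so the power scales as (1.2)⁴ = 2.07.

factor ≈ 2.07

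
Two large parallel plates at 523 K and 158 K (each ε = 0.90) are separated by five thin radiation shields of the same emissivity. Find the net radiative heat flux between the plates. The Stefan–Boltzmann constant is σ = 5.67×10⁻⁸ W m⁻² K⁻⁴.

Each of the 6 gaps contributes resistance (2/ε − 1) = 2/0.90 − 1 = 1.222; total = 7.333.
q = σ(T₁⁴ − T₂⁴) / 7.333 = 5.67×10⁻⁸ × 7.42×10^10 / 7.333 = 574 W/m².

q ≈ 574 W/m²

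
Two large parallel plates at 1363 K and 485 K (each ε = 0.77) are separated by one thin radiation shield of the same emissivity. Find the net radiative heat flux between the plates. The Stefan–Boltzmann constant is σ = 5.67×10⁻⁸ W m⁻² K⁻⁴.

q ≈ 60300 W/m²

Each of the 2 gaps contributes resistance (2/ε − 1) = 2/0.77 − 1 = 1.597; total = 3.195.
q = σ(T₁⁴ − T₂⁴) / 3.195 = 5.67×10⁻⁸ × 3.40×10^12 / 3.195 = 60300 W/m².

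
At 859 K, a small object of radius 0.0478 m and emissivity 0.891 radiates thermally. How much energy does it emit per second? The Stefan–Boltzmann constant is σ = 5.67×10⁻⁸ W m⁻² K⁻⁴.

A = 4πr² = 4π × (0.0478)² = 0.0287 m².
Stefan–Boltzmann: P = εσAT⁴ = 0.891 × 5.67×10⁻⁸ × 0.0287 × (859)⁴ = 0.891 × 5.67×10⁻⁸ × 0.0287 × 5.44×10^11.
P = 790 W.

P ≈ 790 W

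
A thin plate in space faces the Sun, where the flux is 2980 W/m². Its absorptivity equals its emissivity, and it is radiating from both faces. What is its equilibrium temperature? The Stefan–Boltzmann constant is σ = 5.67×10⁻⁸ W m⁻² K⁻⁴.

T ≈ 403 K

Absorbed flux αS = emitted flux 2εσT⁴ per unit area; with α = ε this gives T = (S/2σ)^(1/4).
T = (2980 / (2 × 5.67×10⁻⁸))^(1/4) = (2.63×10^10)^(1/4).
T = 403 K.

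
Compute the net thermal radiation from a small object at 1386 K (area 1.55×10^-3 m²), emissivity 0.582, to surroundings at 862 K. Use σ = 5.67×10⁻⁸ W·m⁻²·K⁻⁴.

Q = εσA(T⁴ − T_s⁴). T⁴ − T_s⁴ = (1386)⁴ − (862)⁴ = 3.69×10^12 − 5.52×10^11 = 3.14×10^12 K⁴.
Q = 0.582 × 5.67×10⁻⁸ × 1.55×10^-3 × 3.14×10^12 = 161 W.

Q ≈ 161 W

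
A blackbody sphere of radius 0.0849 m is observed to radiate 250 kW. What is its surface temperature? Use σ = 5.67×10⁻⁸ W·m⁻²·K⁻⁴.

A = 4πr² = 4π × (0.0849)² = 0.0906 m².
From P = σAT⁴, T = (P / σA)^(1/4) = (2.50×10^5 / (5.67×10⁻⁸ × 0.0906))^(1/4).
T = (4.87×10^13)^(1/4) = 2640 K.

T ≈ 2640 K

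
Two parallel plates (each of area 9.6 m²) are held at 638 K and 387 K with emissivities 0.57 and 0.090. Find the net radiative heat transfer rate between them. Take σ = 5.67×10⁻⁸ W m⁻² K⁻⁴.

Q ≈ 6570 W

For two large parallel gray plates, q = σ(T₁⁴ − T₂⁴) / (1/ε₁ + 1/ε₂ − 1).
1/ε₁ + 1/ε₂ − 1 = 1/0.57 + 1/0.090 − 1 = 11.87.
T₁⁴ − T₂⁴ = 1.66×10^11 − 2.24×10^10 = 1.43×10^11 K⁴.
q = 5.67×10⁻⁸ × 1.43×10^11 / 11.87 = 685 W/m².
Q = q·A = 685 × 9.6 = 6570 W.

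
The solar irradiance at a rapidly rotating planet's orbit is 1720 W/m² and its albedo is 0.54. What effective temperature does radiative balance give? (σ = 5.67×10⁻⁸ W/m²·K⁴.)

Power absorbed = (1−a)S·πR²; power emitted = 4πR²σT⁴. Equating and cancelling πR²:
T = ((1−a)S / 4σ)^(1/4) = (791 / (4 × 5.67×10⁻⁸))^(1/4) = (3.49×10^9)^(1/4).
T = 243 K.

T ≈ 243 K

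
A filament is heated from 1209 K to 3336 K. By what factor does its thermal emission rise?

P ∝ T⁴, so the ratio is (3336/1209)⁴ = (2.759)⁴ = 58.0.

ratio ≈ 58.0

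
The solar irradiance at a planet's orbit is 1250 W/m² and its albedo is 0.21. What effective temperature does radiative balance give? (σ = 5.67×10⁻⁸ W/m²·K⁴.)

T ≈ 257 K

Power absorbed = (1−a)S·πR²; power emitted = 4πR²σT⁴. Equating and cancelling πR²:
T = ((1−a)S / 4σ)^(1/4) = (988 / (4 × 5.67×10⁻⁸))^(1/4) = (4.35×10^9)^(1/4).
T = 257 K.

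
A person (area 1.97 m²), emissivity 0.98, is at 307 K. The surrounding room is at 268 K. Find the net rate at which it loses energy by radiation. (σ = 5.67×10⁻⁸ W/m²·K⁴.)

Q ≈ 408 W

Q = εσA(T⁴ − T_s⁴). T⁴ − T_s⁴ = (307)⁴ − (268)⁴ = 8.88×10^9 − 5.16×10^9 = 3.72×10^9 K⁴.
Q = 0.98 × 5.67×10⁻⁸ × 1.97 × 3.72×10^9 = 408 W.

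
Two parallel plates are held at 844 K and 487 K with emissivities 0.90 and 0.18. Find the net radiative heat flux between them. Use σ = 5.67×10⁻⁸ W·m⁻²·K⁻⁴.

q ≈ 4510 W/m²

For two large parallel gray plates, q = σ(T₁⁴ − T₂⁴) / (1/ε₁ + 1/ε₂ − 1).
1/ε₁ + 1/ε₂ − 1 = 1/0.90 + 1/0.18 − 1 = 5.667.
T₁⁴ − T₂⁴ = 5.07×10^11 − 5.62×10^10 = 4.51×10^11 K⁴.
q = 5.67×10⁻⁸ × 4.51×10^11 / 5.667 = 4510 W/m².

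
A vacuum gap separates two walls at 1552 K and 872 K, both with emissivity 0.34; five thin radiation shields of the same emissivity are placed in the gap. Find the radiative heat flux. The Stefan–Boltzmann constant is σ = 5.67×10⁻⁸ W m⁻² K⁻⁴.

q ≈ 10100 W/m²

Each of the 6 gaps contributes resistance (2/ε − 1) = 2/0.34 − 1 = 4.882; total = 29.29.
q = σ(T₁⁴ − T₂⁴) / 29.29 = 5.67×10⁻⁸ × 5.22×10^12 / 29.29 = 10100 W/m².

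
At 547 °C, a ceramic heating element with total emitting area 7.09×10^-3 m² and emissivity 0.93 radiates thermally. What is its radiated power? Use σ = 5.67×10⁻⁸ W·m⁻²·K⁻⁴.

547 °C = 820 K.
P = εσAT⁴ = 0.93 × 5.67×10⁻⁸ × 7.09×10^-3 × (820)⁴ = 0.93 × 5.67×10⁻⁸ × 7.09×10^-3 × 4.52×10^11.
P = 169 W.

P ≈ 169 W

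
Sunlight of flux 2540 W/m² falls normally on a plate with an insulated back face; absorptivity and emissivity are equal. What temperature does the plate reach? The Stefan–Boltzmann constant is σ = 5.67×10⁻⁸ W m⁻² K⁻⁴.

T ≈ 460 K

Absorbed flux αS = emitted flux εσT⁴ (one radiating face); with α = ε, T = (S/σ)^(1/4).
T = (2540 / 5.67×10⁻⁸)^(1/4) = (4.48×10^10)^(1/4).
T = 460 K.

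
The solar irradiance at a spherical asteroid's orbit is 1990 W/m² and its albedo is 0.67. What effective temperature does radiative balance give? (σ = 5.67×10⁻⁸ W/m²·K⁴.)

Power absorbed = (1−a)S·πR²; power emitted = 4πR²σT⁴. Equating and cancelling πR²:
T = ((1−a)S / 4σ)^(1/4) = (657 / (4 × 5.67×10⁻⁸))^(1/4) = (2.90×10^9)^(1/4).
T = 232 K.

T ≈ 232 K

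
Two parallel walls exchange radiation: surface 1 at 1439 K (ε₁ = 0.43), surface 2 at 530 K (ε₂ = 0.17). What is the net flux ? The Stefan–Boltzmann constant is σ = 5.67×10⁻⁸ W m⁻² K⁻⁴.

For two large parallel gray plates, q = σ(T₁⁴ − T₂⁴) / (1/ε₁ + 1/ε₂ − 1).
1/ε₁ + 1/ε₂ − 1 = 1/0.43 + 1/0.17 − 1 = 7.208.
T₁⁴ − T₂⁴ = 4.29×10^12 − 7.89×10^10 = 4.21×10^12 K⁴.
q = 5.67×10⁻⁸ × 4.21×10^12 / 7.208 = 33100 W/m².

q ≈ 33100 W/m²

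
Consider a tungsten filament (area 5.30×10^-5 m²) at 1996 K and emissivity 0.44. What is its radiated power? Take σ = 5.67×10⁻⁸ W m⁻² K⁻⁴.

P ≈ 21.0 W

Stefan–Boltzmann: P = εσAT⁴ = 0.44 × 5.67×10⁻⁸ × 5.30×10^-5 × (1996)⁴ = 0.44 × 5.67×10⁻⁸ × 5.30×10^-5 × 1.59×10^13.
P = 21.0 W.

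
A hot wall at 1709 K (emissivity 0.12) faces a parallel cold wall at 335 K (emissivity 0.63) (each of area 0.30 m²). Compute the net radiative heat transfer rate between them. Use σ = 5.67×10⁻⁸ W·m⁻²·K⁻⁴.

Q ≈ 16200 W

For two large parallel gray plates, q = σ(T₁⁴ − T₂⁴) / (1/ε₁ + 1/ε₂ − 1).
1/ε₁ + 1/ε₂ − 1 = 1/0.12 + 1/0.63 − 1 = 8.921.
T₁⁴ − T₂⁴ = 8.53×10^12 − 1.26×10^10 = 8.52×10^12 K⁴.
q = 5.67×10⁻⁸ × 8.52×10^12 / 8.921 = 54100 W/m².
Q = q·A = 54100 × 0.30 = 16200 W.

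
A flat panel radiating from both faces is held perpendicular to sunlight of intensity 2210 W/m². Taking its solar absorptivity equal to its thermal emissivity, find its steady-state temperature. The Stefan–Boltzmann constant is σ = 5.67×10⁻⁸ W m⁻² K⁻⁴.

T ≈ 374 K

Absorbed flux αS = emitted flux 2εσT⁴ per unit area; with α = ε this gives T = (S/2σ)^(1/4).
T = (2210 / (2 × 5.67×10⁻⁸))^(1/4) = (1.95×10^10)^(1/4).
T = 374 K.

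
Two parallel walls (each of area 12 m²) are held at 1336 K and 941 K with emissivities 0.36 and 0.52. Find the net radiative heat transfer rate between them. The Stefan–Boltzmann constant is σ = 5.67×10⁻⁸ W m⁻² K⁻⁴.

Q ≈ 4.42×10^5 W

For two large parallel gray plates, q = σ(T₁⁴ − T₂⁴) / (1/ε₁ + 1/ε₂ − 1).
1/ε₁ + 1/ε₂ − 1 = 1/0.36 + 1/0.52 − 1 = 3.701.
T₁⁴ − T₂⁴ = 3.19×10^12 − 7.84×10^11 = 2.40×10^12 K⁴.
q = 5.67×10⁻⁸ × 2.40×10^12 / 3.701 = 36800 W/m².
Q = q·A = 36800 × 12 = 4.42×10^5 W.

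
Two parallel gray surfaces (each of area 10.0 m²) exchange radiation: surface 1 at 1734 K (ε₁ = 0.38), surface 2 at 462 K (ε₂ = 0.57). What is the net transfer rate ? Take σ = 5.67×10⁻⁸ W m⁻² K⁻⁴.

For two large parallel gray plates, q = σ(T₁⁴ − T₂⁴) / (1/ε₁ + 1/ε₂ − 1).
1/ε₁ + 1/ε₂ − 1 = 1/0.38 + 1/0.57 − 1 = 3.386.
T₁⁴ − T₂⁴ = 9.04×10^12 − 4.56×10^10 = 9.00×10^12 K⁴.
q = 5.67×10⁻⁸ × 9.00×10^12 / 3.386 = 1.51×10^5 W/m².
Q = q·A = 1.51×10^5 × 10.0 = 1.51×10^6 W.

Q ≈ 1.51×10^6 W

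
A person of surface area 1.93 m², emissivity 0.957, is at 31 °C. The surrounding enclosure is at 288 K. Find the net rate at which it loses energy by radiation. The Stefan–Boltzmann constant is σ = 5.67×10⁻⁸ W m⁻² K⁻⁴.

Convert: 31 °C = 304 K.
Q = εσA(T⁴ − T_s⁴). T⁴ − T_s⁴ = (304)⁴ − (288)⁴ = 8.54×10^9 − 6.88×10^9 = 1.66×10^9 K⁴.
Q = 0.957 × 5.67×10⁻⁸ × 1.93 × 1.66×10^9 = 174 W.

Q ≈ 174 W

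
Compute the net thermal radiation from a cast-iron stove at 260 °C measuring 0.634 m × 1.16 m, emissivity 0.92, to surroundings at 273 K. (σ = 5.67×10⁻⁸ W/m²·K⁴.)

A = 0.634 × 1.16 = 0.735 m².
Convert: 260 °C = 533 K.
Q = εσA(T⁴ − T_s⁴). T⁴ − T_s⁴ = (533)⁴ − (273)⁴ = 8.07×10^10 − 5.55×10^9 = 7.52×10^10 K⁴.
Q = 0.92 × 5.67×10⁻⁸ × 0.735 × 7.52×10^10 = 2880 W.

Q ≈ 2880 W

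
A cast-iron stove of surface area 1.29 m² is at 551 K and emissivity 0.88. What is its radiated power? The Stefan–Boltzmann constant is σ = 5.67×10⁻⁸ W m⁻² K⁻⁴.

Stefan–Boltzmann: P = εσAT⁴ = 0.88 × 5.67×10⁻⁸ × 1.29 × (551)⁴ = 0.88 × 5.67×10⁻⁸ × 1.29 × 9.22×10^10.
P = 5930 W.

P ≈ 5930 W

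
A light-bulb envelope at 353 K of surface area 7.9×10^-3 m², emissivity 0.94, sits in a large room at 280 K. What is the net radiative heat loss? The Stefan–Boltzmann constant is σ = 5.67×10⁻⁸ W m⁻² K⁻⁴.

Q = εσA(T⁴ − T_s⁴). T⁴ − T_s⁴ = (353)⁴ − (280)⁴ = 1.55×10^10 − 6.15×10^9 = 9.38×10^9 K⁴.
Q = 0.94 × 5.67×10⁻⁸ × 7.90×10^-3 × 9.38×10^9 = 3.95 W.

Q ≈ 3.95 W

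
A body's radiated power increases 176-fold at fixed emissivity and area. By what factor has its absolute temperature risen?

P ∝ T⁴ ⇒ T ∝ P^(1/4), so T scales by (176)^(1/4) = 3.64.

factor ≈ 3.64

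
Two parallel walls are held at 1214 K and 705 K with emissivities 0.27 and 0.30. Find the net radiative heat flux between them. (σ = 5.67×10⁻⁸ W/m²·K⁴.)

q ≈ 18100 W/m²

For two large parallel gray plates, q = σ(T₁⁴ − T₂⁴) / (1/ε₁ + 1/ε₂ − 1).
1/ε₁ + 1/ε₂ − 1 = 1/0.27 + 1/0.30 − 1 = 6.037.
T₁⁴ − T₂⁴ = 2.17×10^12 − 2.47×10^11 = 1.93×10^12 K⁴.
q = 5.67×10⁻⁸ × 1.93×10^12 / 6.037 = 18100 W/m².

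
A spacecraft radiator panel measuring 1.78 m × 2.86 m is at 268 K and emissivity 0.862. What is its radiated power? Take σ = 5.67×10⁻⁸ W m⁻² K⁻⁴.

P ≈ 1280 W

A = 1.78 × 2.86 = 5.09 m².
Stefan–Boltzmann: P = εσAT⁴ = 0.862 × 5.67×10⁻⁸ × 5.09 × (268)⁴ = 0.862 × 5.67×10⁻⁸ × 5.09 × 5.16×10^9.
P = 1280 W.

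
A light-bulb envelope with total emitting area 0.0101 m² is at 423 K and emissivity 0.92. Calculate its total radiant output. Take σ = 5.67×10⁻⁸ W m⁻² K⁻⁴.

P = εσAT⁴ = 0.92 × 5.67×10⁻⁸ × 0.0101 × (423)⁴ = 0.92 × 5.67×10⁻⁸ × 0.0101 × 3.20×10^10.
P = 16.9 W.

P ≈ 16.9 W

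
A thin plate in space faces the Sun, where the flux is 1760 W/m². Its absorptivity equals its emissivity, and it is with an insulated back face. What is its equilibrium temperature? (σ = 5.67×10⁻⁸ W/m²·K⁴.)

T ≈ 420 K

Absorbed flux αS = emitted flux εσT⁴ (one radiating face); with α = ε, T = (S/σ)^(1/4).
T = (1760 / 5.67×10⁻⁸)^(1/4) = (3.10×10^10)^(1/4).
T = 420 K.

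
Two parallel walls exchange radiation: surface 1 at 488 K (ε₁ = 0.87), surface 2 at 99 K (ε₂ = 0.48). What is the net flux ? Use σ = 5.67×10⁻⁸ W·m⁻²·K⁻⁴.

q ≈ 1440 W/m²

For two large parallel gray plates, q = σ(T₁⁴ − T₂⁴) / (1/ε₁ + 1/ε₂ − 1).
1/ε₁ + 1/ε₂ − 1 = 1/0.87 + 1/0.48 − 1 = 2.233.
T₁⁴ − T₂⁴ = 5.67×10^10 − 9.61×10^7 = 5.66×10^10 K⁴.
q = 5.67×10⁻⁸ × 5.66×10^10 / 2.233 = 1440 W/m².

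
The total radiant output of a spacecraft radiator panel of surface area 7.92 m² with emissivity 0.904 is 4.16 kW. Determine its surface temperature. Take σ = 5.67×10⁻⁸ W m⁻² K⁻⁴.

T ≈ 318 K

From P = εσAT⁴, T = (P / εσA)^(1/4) = (4160 / (0.904 × 5.67×10⁻⁸ × 7.92))^(1/4).
T = (1.02×10^10)^(1/4) = 318 K.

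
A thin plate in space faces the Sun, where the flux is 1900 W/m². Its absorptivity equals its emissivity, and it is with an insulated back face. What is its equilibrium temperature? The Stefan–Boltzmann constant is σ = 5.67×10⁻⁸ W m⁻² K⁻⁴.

Absorbed flux αS = emitted flux εσT⁴ (one radiating face); with α = ε, T = (S/σ)^(1/4).
T = (1900 / 5.67×10⁻⁸)^(1/4) = (3.35×10^10)^(1/4).
T = 428 K.

T ≈ 428 K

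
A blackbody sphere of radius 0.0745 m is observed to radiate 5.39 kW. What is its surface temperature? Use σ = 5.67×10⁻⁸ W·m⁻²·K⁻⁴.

T ≈ 1080 K

A = 4πr² = 4π × (0.0745)² = 0.0697 m².
From P = σAT⁴, T = (P / σA)^(1/4) = (5390 / (5.67×10⁻⁸ × 0.0697))^(1/4).
T = (1.36×10^12)^(1/4) = 1080 K.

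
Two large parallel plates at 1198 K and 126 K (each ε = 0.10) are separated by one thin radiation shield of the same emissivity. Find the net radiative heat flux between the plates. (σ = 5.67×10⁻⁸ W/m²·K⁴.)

Each of the 2 gaps contributes resistance (2/ε − 1) = 2/0.10 − 1 = 19.00; total = 38.00.
q = σ(T₁⁴ − T₂⁴) / 38.00 = 5.67×10⁻⁸ × 2.06×10^12 / 38.00 = 3070 W/m².

q ≈ 3070 W/m²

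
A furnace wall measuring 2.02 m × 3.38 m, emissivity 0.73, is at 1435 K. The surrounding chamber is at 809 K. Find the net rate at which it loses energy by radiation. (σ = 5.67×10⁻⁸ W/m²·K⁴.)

Q ≈ 1.08×10^6 W

A = 2.02 × 3.38 = 6.83 m².
Q = εσA(T⁴ − T_s⁴). T⁴ − T_s⁴ = (1435)⁴ − (809)⁴ = 4.24×10^12 − 4.28×10^11 = 3.81×10^12 K⁴.
Q = 0.73 × 5.67×10⁻⁸ × 6.83 × 3.81×10^12 = 1.08×10^6 W.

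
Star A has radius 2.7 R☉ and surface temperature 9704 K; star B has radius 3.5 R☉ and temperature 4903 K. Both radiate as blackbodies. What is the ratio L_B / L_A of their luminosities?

L_B/L_A ≈ 0.110

L = 4πR²σT⁴ ∝ R²T⁴, so L_B/L_A = (3.5/2.7)² × (4903/9704)⁴ = 1.68 × 0.0652 = 0.110.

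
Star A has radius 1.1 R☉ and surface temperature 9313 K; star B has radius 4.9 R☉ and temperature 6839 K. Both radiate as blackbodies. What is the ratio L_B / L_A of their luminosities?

L_B/L_A ≈ 5.77

L = 4πR²σT⁴ ∝ R²T⁴, so L_B/L_A = (4.9/1.1)² × (6839/9313)⁴ = 19.8 × 0.291 = 5.77.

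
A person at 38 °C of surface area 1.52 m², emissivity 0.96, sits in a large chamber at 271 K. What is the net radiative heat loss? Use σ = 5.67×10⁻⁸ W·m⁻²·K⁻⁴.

Q ≈ 328 W

Convert: 38 °C = 311 K.
Q = εσA(T⁴ − T_s⁴). T⁴ − T_s⁴ = (311)⁴ − (271)⁴ = 9.35×10^9 − 5.39×10^9 = 3.96×10^9 K⁴.
Q = 0.96 × 5.67×10⁻⁸ × 1.52 × 3.96×10^9 = 328 W.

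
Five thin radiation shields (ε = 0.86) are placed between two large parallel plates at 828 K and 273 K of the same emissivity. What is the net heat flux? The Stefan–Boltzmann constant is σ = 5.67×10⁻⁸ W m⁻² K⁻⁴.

Each of the 6 gaps contributes resistance (2/ε − 1) = 2/0.86 − 1 = 1.326; total = 7.953.
q = σ(T₁⁴ − T₂⁴) / 7.953 = 5.67×10⁻⁸ × 4.64×10^11 / 7.953 = 3310 W/m².

q ≈ 3310 W/m²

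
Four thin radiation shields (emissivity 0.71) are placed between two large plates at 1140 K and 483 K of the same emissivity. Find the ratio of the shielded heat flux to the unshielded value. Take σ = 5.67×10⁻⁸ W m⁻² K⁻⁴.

With N identical shields there are N+1 = 5 gaps in series, each with the same radiative resistance, so the flux falls to 1/(N+1) of its unshielded value.

ratio ≈ 0.200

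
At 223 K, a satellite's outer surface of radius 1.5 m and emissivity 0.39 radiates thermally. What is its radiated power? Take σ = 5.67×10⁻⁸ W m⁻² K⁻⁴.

P ≈ 1550 W

A = 4πr² = 4π × (1.5)² = 28.3 m².
P = εσAT⁴ = 0.39 × 5.67×10⁻⁸ × 28.3 × (223)⁴ = 0.39 × 5.67×10⁻⁸ × 28.3 × 2.47×10^9.
P = 1550 W.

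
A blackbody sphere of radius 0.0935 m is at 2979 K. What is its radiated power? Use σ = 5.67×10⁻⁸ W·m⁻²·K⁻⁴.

A = 4πr² = 4π × (0.0935)² = 0.110 m².
P = σAT⁴ = 5.67×10⁻⁸ × 0.110 × (2979)⁴ = 5.67×10⁻⁸ × 0.110 × 7.88×10^13.
P = 4.91×10^5 W.

P ≈ 4.91×10^5 W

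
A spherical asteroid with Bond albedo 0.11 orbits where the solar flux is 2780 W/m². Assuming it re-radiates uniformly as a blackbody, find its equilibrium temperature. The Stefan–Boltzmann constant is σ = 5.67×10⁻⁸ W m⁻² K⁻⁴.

T ≈ 323 K

Power absorbed = (1−a)S·πR²; power emitted = 4πR²σT⁴. Equating and cancelling πR²:
T = ((1−a)S / 4σ)^(1/4) = (2470 / (4 × 5.67×10⁻⁸))^(1/4) = (1.09×10^10)^(1/4).
T = 323 K.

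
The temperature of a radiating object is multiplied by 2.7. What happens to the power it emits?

P ∝ T⁴, so the power scales as (2.7)⁴ = 53.1.

factor ≈ 53.1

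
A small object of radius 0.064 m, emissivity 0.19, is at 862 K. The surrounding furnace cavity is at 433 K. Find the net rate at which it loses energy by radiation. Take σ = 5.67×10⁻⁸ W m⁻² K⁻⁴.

Q ≈ 287 W

A = 4πr² = 4π × (0.064)² = 0.0515 m².
Q = εσA(T⁴ − T_s⁴). T⁴ − T_s⁴ = (862)⁴ − (433)⁴ = 5.52×10^11 − 3.52×10^10 = 5.17×10^11 K⁴.
Q = 0.19 × 5.67×10⁻⁸ × 0.0515 × 5.17×10^11 = 287 W.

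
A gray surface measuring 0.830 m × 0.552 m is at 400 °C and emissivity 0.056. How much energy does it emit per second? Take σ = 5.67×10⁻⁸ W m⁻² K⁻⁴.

A = 0.830 × 0.552 = 0.458 m².
400 °C = 673 K.
Stefan–Boltzmann: P = εσAT⁴ = 0.056 × 5.67×10⁻⁸ × 0.458 × (673)⁴ = 0.056 × 5.67×10⁻⁸ × 0.458 × 2.05×10^11.
P = 298 W.

P ≈ 298 W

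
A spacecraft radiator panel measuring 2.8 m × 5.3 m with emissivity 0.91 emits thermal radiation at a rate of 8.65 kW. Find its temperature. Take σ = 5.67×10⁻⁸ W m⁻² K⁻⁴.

T ≈ 326 K

A = 2.8 × 5.3 = 14.8 m².
From P = εσAT⁴, T = (P / εσA)^(1/4) = (8650 / (0.91 × 5.67×10⁻⁸ × 14.8))^(1/4).
T = (1.13×10^10)^(1/4) = 326 K.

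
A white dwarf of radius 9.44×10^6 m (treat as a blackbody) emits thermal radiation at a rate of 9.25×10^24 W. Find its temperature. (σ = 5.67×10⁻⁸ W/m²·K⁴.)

T ≈ 19500 K

A = 4πr² = 4π × (9.44×10^6)² = 1.12×10^15 m².
From P = σAT⁴, T = (P / σA)^(1/4) = (9.25×10^24 / (5.67×10⁻⁸ × 1.12×10^15))^(1/4).
T = (1.46×10^17)^(1/4) = 19500 K.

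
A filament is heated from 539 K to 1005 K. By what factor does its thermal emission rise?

P ∝ T⁴, so the ratio is (1005/539)⁴ = (1.865)⁴ = 12.1.

ratio ≈ 12.1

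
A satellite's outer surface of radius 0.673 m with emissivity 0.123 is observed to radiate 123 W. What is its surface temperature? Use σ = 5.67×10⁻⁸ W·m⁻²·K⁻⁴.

T ≈ 236 K

A = 4πr² = 4π × (0.673)² = 5.69 m².
From P = εσAT⁴, T = (P / εσA)^(1/4) = (123 / (0.123 × 5.67×10⁻⁸ × 5.69))^(1/4).
T = (3.10×10^9)^(1/4) = 236 K.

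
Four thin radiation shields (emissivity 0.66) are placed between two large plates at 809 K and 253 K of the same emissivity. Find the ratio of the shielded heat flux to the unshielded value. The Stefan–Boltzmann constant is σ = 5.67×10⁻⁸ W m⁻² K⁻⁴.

With N identical shields there are N+1 = 5 gaps in series, each with the same radiative resistance, so the flux falls to 1/(N+1) of its unshielded value.

ratio ≈ 0.200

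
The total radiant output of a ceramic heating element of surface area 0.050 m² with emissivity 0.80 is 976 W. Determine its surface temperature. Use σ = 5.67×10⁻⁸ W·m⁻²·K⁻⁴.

T ≈ 810 K

From P = εσAT⁴, T = (P / εσA)^(1/4) = (976 / (0.80 × 5.67×10⁻⁸ × 0.0500))^(1/4).
T = (4.30×10^11)^(1/4) = 810 K.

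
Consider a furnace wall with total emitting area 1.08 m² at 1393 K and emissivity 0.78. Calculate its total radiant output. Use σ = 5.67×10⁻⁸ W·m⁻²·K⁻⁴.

P = εσAT⁴ = 0.78 × 5.67×10⁻⁸ × 1.08 × (1393)⁴ = 0.78 × 5.67×10⁻⁸ × 1.08 × 3.77×10^12.
P = 1.80×10^5 W.

P ≈ 1.80×10^5 W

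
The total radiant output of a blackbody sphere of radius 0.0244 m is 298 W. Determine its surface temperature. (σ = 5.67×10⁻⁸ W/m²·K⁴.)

T ≈ 916 K

A = 4πr² = 4π × (0.0244)² = 7.48×10^-3 m².
From P = σAT⁴, T = (P / σA)^(1/4) = (298 / (5.67×10⁻⁸ × 7.48×10^-3))^(1/4).
T = (7.02×10^11)^(1/4) = 916 K.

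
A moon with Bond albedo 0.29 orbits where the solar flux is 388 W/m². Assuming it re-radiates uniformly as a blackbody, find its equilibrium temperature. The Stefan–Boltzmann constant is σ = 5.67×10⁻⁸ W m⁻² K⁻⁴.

Power absorbed = (1−a)S·πR²; power emitted = 4πR²σT⁴. Equating and cancelling πR²:
T = ((1−a)S / 4σ)^(1/4) = (275 / (4 × 5.67×10⁻⁸))^(1/4) = (1.21×10^9)^(1/4).
T = 187 K.

T ≈ 187 K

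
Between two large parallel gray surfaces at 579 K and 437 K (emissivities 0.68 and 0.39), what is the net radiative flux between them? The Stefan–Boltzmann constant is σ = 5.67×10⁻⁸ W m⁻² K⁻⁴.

For two large parallel gray plates, q = σ(T₁⁴ − T₂⁴) / (1/ε₁ + 1/ε₂ − 1).
1/ε₁ + 1/ε₂ − 1 = 1/0.68 + 1/0.39 − 1 = 3.035.
T₁⁴ − T₂⁴ = 1.12×10^11 − 3.65×10^10 = 7.59×10^10 K⁴.
q = 5.67×10⁻⁸ × 7.59×10^10 / 3.035 = 1420 W/m².

q ≈ 1420 W/m²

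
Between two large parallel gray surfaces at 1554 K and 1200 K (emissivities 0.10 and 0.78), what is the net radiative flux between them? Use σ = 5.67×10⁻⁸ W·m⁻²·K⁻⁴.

q ≈ 20700 W/m²

For two large parallel gray plates, q = σ(T₁⁴ − T₂⁴) / (1/ε₁ + 1/ε₂ − 1).
1/ε₁ + 1/ε₂ − 1 = 1/0.10 + 1/0.78 − 1 = 10.28.
T₁⁴ − T₂⁴ = 5.83×10^12 − 2.07×10^12 = 3.76×10^12 K⁴.
q = 5.67×10⁻⁸ × 3.76×10^12 / 10.28 = 20700 W/m².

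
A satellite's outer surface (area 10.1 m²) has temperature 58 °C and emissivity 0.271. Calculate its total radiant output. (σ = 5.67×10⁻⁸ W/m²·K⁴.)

P ≈ 1860 W

58 °C = 331 K.
P = εσAT⁴ = 0.271 × 5.67×10⁻⁸ × 10.1 × (331)⁴ = 0.271 × 5.67×10⁻⁸ × 10.1 × 1.20×10^10.
P = 1860 W.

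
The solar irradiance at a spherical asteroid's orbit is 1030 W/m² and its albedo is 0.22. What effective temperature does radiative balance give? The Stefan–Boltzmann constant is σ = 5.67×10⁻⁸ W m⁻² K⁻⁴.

Power absorbed = (1−a)S·πR²; power emitted = 4πR²σT⁴. Equating and cancelling πR²:
T = ((1−a)S / 4σ)^(1/4) = (803 / (4 × 5.67×10⁻⁸))^(1/4) = (3.54×10^9)^(1/4).
T = 244 K.

T ≈ 244 K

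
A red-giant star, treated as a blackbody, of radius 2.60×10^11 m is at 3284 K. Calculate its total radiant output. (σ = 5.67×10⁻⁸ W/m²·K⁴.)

A = 4πr² = 4π × (2.60×10^11)² = 8.49×10^23 m².
P = σAT⁴ = 5.67×10⁻⁸ × 8.49×10^23 × (3284)⁴ = 5.67×10⁻⁸ × 8.49×10^23 × 1.16×10^14.
P = 5.60×10^30 W.

P ≈ 5.60×10^30 W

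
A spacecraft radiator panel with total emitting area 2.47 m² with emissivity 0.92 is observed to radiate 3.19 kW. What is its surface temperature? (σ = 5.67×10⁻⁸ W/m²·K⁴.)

T ≈ 397 K

From P = εσAT⁴, T = (P / εσA)^(1/4) = (3190 / (0.92 × 5.67×10⁻⁸ × 2.47))^(1/4).
T = (2.48×10^10)^(1/4) = 397 K.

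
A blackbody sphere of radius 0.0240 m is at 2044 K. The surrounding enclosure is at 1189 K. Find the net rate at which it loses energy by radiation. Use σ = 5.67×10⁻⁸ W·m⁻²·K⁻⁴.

Q ≈ 6340 W

A = 4πr² = 4π × (0.0240)² = 7.24×10^-3 m².
Q = σA(T⁴ − T_s⁴). T⁴ − T_s⁴ = (2044)⁴ − (1189)⁴ = 1.75×10^13 − 2.00×10^12 = 1.55×10^13 K⁴.
Q = 5.67×10⁻⁸ × 7.24×10^-3 × 1.55×10^13 = 6340 W.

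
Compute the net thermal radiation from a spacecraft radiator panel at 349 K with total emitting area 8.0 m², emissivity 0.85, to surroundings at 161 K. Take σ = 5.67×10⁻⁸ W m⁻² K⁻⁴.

Q ≈ 5460 W

Q = εσA(T⁴ − T_s⁴). T⁴ − T_s⁴ = (349)⁴ − (161)⁴ = 1.48×10^10 − 6.72×10^8 = 1.42×10^10 K⁴.
Q = 0.85 × 5.67×10⁻⁸ × 8.00 × 1.42×10^10 = 5460 W.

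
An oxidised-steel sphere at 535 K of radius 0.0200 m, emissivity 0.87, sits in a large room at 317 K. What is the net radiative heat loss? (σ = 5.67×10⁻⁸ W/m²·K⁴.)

Q ≈ 17.8 W

A = 4πr² = 4π × (0.0200)² = 5.03×10^-3 m².
Q = εσA(T⁴ − T_s⁴). T⁴ − T_s⁴ = (535)⁴ − (317)⁴ = 8.19×10^10 − 1.01×10^10 = 7.18×10^10 K⁴.
Q = 0.87 × 5.67×10⁻⁸ × 5.03×10^-3 × 7.18×10^10 = 17.8 W.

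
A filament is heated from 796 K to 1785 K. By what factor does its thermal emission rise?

P ∝ T⁴, so the ratio is (1785/796)⁴ = (2.242)⁴ = 25.3.

ratio ≈ 25.3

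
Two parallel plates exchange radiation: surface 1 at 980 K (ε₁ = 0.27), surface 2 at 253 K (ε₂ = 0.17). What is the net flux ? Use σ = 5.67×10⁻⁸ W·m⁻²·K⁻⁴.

For two large parallel gray plates, q = σ(T₁⁴ − T₂⁴) / (1/ε₁ + 1/ε₂ − 1).
1/ε₁ + 1/ε₂ − 1 = 1/0.27 + 1/0.17 − 1 = 8.586.
T₁⁴ − T₂⁴ = 9.22×10^11 − 4.10×10^9 = 9.18×10^11 K⁴.
q = 5.67×10⁻⁸ × 9.18×10^11 / 8.586 = 6060 W/m².

q ≈ 6060 W/m²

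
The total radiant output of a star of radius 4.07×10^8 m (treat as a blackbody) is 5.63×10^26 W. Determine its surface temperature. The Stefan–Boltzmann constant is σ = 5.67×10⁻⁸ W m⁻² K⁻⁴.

A = 4πr² = 4π × (4.07×10^8)² = 2.08×10^18 m².
From P = σAT⁴, T = (P / σA)^(1/4) = (5.63×10^26 / (5.67×10⁻⁸ × 2.08×10^18))^(1/4).
T = (4.77×10^15)^(1/4) = 8310 K.

T ≈ 8310 K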